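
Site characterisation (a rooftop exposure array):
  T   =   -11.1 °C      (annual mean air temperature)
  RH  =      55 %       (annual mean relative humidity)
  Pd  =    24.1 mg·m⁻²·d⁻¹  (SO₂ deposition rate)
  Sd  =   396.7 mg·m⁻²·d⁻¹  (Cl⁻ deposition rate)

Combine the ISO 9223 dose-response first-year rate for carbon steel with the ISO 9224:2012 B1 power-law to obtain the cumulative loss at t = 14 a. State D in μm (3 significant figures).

carbon steel: temperature factor f = +0.150·(-21.1) = -3.1650
  Pd branch = 1.77·Pd^0.52·e^(0.02·RH+f) = 1.174 μm/a
  Sd branch = 0.102·Sd^0.62·e^(0.033·RH+0.04·T) = 16.41 μm/a
  sum: 1.174 + 16.41 → r_corr = 17.58 μm/a
Long-term exponent b (ISO 9224 Table 2, B1) = 0.523
  D(14) = 17.58 × 14^0.523 = 17.58 × 3.976 = 69.91 μm

D(14) = 69.9 μm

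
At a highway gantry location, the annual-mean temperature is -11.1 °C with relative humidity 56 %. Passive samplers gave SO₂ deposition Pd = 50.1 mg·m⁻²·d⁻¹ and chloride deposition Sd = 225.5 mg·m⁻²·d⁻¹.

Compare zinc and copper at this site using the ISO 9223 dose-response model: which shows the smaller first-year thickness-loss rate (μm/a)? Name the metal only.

zinc: T≤10 °C ⇒ hinge +0.038·(-11.1−10) = -0.8018
  Pd branch = 0.0129·Pd^0.44·e^(0.046·RH+f) = 0.4256 μm/a
  Sd branch = 0.0175·Sd^0.57·e^(0.008·RH+0.085·T) = 0.234 μm/a
  r_corr = 0.4256 + 0.234 = 0.6596 μm/a
copper: f(T) = +0.126·(T−10) [T≤10 °C] = -2.6586
  SO₂ term: 0.0053·50.1^0.26·exp(0.059·56-2.6586) = 0.02796
  Cl⁻ term: 0.01025·225.5^0.27·exp(0.036·56+0.049·-11.1) = 0.1929
  r_corr = 0.02796 + 0.1929 = 0.2209 μm/a
Ordering by μm/a: zinc (0.66) > copper (0.221)

copper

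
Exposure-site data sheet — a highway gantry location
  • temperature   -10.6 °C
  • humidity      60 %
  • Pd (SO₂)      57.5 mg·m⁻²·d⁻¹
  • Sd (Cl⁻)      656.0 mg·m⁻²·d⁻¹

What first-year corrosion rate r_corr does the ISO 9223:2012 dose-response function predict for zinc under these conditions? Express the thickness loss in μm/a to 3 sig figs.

zinc: f(T) = +0.038·(T−10) [T≤10 °C] = -0.7828
  SO₂ term: 0.0129·57.5^0.44·exp(0.046·60-0.7828) = 0.554
  Sd branch = 0.0175·Sd^0.57·e^(0.008·RH+0.085·T) = 0.4633 μm/a
  r_corr = 0.554 + 0.4633 = 1.017 μm/a

r_corr = 1.02 μm/a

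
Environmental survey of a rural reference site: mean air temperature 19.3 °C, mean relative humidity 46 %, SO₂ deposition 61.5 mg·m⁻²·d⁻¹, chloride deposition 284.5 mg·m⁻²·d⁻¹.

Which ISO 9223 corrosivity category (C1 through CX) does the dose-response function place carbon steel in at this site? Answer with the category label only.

C4

carbon steel: f(T) = -0.054·(T−10) [T>10 °C] = -0.5022
  sulphur-dioxide contribution → 22.89 μm/a
  chloride contribution → 33.47 μm/a
  ⇒ r_corr(carbon steel) = 56.36 μm/a
Category bounds: 50…80 μm/a bracket r_corr ⇒ C4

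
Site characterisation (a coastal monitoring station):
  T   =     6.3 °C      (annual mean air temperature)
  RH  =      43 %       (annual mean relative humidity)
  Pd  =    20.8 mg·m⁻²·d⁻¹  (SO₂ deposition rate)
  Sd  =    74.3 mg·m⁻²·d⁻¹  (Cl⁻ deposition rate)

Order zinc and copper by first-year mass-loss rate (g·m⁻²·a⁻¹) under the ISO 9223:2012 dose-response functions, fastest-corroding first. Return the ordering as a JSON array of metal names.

zinc: T≤10 °C ⇒ hinge +0.038·(6.3−10) = -0.1406
  SO₂ term: 0.0129·20.8^0.44·exp(0.046·43-0.1406) = 0.308
  Sd branch = 0.0175·Sd^0.57·e^(0.008·RH+0.085·T) = 0.4914 μm/a
  r_corr = 0.308 + 0.4914 = 0.7994 μm/a
  mass loss = 0.7994 μm/a × 7.14 g/cm³ = 5.708 g·m⁻²·a⁻¹
copper: temperature factor f = +0.126·(-3.7) = -0.4662
  SO₂ term: 0.0053·20.8^0.26·exp(0.059·43-0.4662) = 0.09254
  Sd branch = 0.01025·Sd^0.27·e^(0.036·RH+0.049·T) = 0.21 μm/a
  r_corr = 0.09254 + 0.21 = 0.3025 μm/a
  mass loss = 0.3025 μm/a × 8.96 g/cm³ = 2.711 g·m⁻²·a⁻¹
Ordering by g·m⁻²·a⁻¹: zinc (5.71) > copper (2.71)

["zinc", "copper"]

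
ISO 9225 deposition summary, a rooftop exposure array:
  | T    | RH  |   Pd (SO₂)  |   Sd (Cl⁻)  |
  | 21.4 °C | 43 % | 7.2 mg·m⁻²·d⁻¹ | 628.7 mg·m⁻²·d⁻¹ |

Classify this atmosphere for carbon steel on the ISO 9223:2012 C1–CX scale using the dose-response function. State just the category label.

carbon steel: temperature factor f = -0.054·(11.4) = -0.6156
  sulphur-dioxide contribution → 6.309 μm/a
  chloride contribution → 53.91 μm/a
  ⇒ r_corr(carbon steel) = 60.22 μm/a
ISO 9223 Table 2 (carbon steel): 50 < 60.2 ≤ 80 μm/a ⇒ C4

C4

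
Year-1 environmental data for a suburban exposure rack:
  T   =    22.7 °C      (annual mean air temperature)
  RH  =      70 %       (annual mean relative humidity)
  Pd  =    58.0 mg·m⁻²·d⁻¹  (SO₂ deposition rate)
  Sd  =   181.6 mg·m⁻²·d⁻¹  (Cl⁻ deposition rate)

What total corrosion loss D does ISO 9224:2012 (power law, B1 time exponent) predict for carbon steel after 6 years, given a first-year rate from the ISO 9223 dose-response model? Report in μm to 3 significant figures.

D(6) = 240 μm

carbon steel: f(T) = -0.054·(T−10) [T>10 °C] = -0.6858
  sulphur-dioxide contribution → 29.86 μm/a
  chloride contribution → 64.09 μm/a
  ⇒ r_corr(carbon steel) = 93.96 μm/a
Long-term exponent b (ISO 9224 Table 2, B1) = 0.523
  D(6) = 93.96 × 6^0.523 = 93.96 × 2.553 = 239.8 μm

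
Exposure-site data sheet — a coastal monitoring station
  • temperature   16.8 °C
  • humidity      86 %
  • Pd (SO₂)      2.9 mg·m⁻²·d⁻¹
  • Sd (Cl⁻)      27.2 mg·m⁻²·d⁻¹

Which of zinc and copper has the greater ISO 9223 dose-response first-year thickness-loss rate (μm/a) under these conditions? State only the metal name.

copper

zinc: temperature factor f = -0.071·(6.8) = -0.4828
  sulphur-dioxide contribution → 0.6644 μm/a
  chloride contribution → 0.9544 μm/a
  ⇒ r_corr(zinc) = 1.619 μm/a
copper: f(T) = -0.080·(T−10) [T>10 °C] = -0.5440
  sulphur-dioxide contribution → 0.6484 μm/a
  chloride contribution → 1.259 μm/a
  ⇒ r_corr(copper) = 1.908 μm/a
Ordering by μm/a: copper (1.91) > zinc (1.62)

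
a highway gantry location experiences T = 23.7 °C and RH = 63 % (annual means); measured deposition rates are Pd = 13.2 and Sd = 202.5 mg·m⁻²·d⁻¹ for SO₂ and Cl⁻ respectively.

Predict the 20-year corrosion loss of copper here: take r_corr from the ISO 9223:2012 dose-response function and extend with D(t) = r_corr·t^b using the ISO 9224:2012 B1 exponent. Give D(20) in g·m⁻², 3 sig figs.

D(20) = 97.1 g·m⁻²

copper: T>10 °C ⇒ hinge -0.080·(23.7−10) = -1.0960
  Pd branch = 0.0053·Pd^0.26·e^(0.059·RH+f) = 0.1425 μm/a
  Cl⁻ term: 0.01025·202.5^0.27·exp(0.036·63+0.049·23.7) = 1.327
  r_corr = 0.1425 + 1.327 = 1.469 μm/a
Power-law: D(20) = r_corr · 20^0.667
  D(20) = 1.469 × 20^0.667 = 1.469 × 7.375 = 10.84 μm
  Mass loss = 10.84 μm × 8.96 g/cm³ = 97.09 g·m⁻²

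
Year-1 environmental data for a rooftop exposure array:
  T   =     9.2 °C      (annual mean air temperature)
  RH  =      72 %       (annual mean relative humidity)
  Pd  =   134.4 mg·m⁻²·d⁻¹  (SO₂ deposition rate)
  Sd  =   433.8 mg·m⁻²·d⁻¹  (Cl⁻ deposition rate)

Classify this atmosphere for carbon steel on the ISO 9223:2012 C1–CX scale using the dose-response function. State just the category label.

C5

carbon steel: f(T) = +0.150·(T−10) [T≤10 °C] = -0.1200
  SO₂ term: 1.77·134.4^0.52·exp(0.02·72-0.1200) = 84.72
  Cl⁻ term: 0.102·433.8^0.62·exp(0.033·72+0.04·9.2) = 68.46
  r_corr = 84.72 + 68.46 = 153.2 μm/a
153 μm/a falls in (80, 200] for carbon steel → category C5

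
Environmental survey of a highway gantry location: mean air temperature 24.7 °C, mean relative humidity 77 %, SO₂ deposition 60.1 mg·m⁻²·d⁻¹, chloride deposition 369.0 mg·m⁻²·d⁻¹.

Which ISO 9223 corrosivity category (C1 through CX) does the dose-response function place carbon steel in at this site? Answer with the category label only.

carbon steel: T>10 °C ⇒ hinge -0.054·(24.7−10) = -0.7938
  Pd branch = 1.77·Pd^0.52·e^(0.02·RH+f) = 31.41 μm/a
  Cl⁻ term: 0.102·369.0^0.62·exp(0.033·77+0.04·24.7) = 135.8
  sum: 31.41 + 135.8 → r_corr = 167.2 μm/a
Category bounds: 80…200 μm/a bracket r_corr ⇒ C5

C5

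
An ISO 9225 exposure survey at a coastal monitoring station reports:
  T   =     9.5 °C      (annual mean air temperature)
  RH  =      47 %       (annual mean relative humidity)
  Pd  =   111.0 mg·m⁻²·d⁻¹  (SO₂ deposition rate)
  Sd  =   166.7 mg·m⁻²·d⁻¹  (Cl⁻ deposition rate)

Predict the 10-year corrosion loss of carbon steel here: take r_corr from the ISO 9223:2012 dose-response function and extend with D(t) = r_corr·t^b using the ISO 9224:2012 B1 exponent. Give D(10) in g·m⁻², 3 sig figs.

carbon steel: temperature factor f = +0.150·(-0.5) = -0.0750
  SO₂ term: 1.77·111.0^0.52·exp(0.02·47-0.0750) = 48.66
  Sd branch = 0.102·Sd^0.62·e^(0.033·RH+0.04·T) = 16.78 μm/a
  r_corr = 48.66 + 16.78 = 65.44 μm/a
Long-term exponent b (ISO 9224 Table 2, B1) = 0.523
  D(10) = 65.44 × 10^0.523 = 65.44 × 3.334 = 218.2 μm
  Mass loss = 218.2 μm × 7.85 g/cm³ = 1713 g·m⁻²

D(10) = 1.71e+03 g·m⁻²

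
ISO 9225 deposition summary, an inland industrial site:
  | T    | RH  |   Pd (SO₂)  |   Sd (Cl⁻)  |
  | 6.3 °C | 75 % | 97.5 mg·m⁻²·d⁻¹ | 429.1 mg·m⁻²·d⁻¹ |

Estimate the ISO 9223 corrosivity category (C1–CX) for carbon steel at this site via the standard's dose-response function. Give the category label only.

C5

carbon steel: f(T) = +0.150·(T−10) [T≤10 °C] = -0.5550
  sulphur-dioxide contribution → 49.28 μm/a
  chloride contribution → 66.85 μm/a
  total first-year rate 116.1 μm/a
Category bounds: 80…200 μm/a bracket r_corr ⇒ C5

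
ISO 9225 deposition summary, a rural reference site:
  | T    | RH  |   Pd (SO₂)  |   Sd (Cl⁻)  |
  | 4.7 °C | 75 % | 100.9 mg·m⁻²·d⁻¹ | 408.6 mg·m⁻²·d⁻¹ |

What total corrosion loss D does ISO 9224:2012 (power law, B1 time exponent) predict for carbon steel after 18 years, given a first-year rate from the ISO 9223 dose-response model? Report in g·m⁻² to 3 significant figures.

carbon steel: f(T) = +0.150·(T−10) [T≤10 °C] = -0.7950
  SO₂ term: 1.77·100.9^0.52·exp(0.02·75-0.7950) = 39.46
  Sd branch = 0.102·Sd^0.62·e^(0.033·RH+0.04·T) = 60.83 μm/a
  r_corr = 39.46 + 60.83 = 100.3 μm/a
Power-law: D(18) = r_corr · 18^0.523
  D(18) = 100.3 × 18^0.523 = 100.3 × 4.534 = 454.8 μm
  Mass loss = 454.8 μm × 7.85 g/cm³ = 3570 g·m⁻²

D(18) = 3.57e+03 g·m⁻²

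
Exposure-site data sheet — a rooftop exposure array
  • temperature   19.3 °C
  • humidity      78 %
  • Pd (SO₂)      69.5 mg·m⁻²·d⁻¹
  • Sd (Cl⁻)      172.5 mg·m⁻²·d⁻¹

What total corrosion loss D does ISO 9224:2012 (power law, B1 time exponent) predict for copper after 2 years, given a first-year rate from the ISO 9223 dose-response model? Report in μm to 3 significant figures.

copper: T>10 °C ⇒ hinge -0.080·(19.3−10) = -0.7440
  sulphur-dioxide contribution → 0.7563 μm/a
  chloride contribution → 1.757 μm/a
  total first-year rate 2.514 μm/a
ISO 9224: D(t) = r_corr · t^b with b = 0.667 (copper, B1)
  D(2) = 2.514 × 2^0.667 = 2.514 × 1.588 = 3.991 μm

D(2) = 3.99 μm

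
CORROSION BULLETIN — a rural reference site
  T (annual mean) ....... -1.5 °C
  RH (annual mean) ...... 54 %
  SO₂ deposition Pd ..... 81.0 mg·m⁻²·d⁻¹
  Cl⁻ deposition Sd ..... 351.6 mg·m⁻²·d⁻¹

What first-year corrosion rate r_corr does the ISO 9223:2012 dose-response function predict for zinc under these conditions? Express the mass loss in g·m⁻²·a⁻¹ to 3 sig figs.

r_corr = 9.72 g·m⁻²·a⁻¹

zinc: temperature factor f = +0.038·(-11.5) = -0.4370
  SO₂ term: 0.0129·81.0^0.44·exp(0.046·54-0.4370) = 0.6908
  Sd branch = 0.0175·Sd^0.57·e^(0.008·RH+0.085·T) = 0.6707 μm/a
  r_corr = 0.6908 + 0.6707 = 1.361 μm/a
Convert to mass loss: 1.361 μm/a × 7.14 g/cm³ = 9.721 g·m⁻²·a⁻¹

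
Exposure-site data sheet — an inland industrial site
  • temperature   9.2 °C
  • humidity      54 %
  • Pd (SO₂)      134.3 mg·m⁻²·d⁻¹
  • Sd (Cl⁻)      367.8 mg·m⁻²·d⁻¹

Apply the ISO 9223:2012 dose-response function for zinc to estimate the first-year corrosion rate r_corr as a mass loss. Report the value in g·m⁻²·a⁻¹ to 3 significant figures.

r_corr = 21.5 g·m⁻²·a⁻¹

zinc: T≤10 °C ⇒ hinge +0.038·(9.2−10) = -0.0304
  sulphur-dioxide contribution → 1.296 μm/a
  chloride contribution → 1.709 μm/a
  ⇒ r_corr(zinc) = 3.004 μm/a
Convert to mass loss: 3.004 μm/a × 7.14 g/cm³ = 21.45 g·m⁻²·a⁻¹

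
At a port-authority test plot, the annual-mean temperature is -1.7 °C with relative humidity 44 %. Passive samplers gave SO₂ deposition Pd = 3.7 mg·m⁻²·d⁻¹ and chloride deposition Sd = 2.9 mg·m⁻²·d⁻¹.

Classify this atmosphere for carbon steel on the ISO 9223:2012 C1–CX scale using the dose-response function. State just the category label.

carbon steel: temperature factor f = +0.150·(-11.7) = -1.7550
  SO₂ term: 1.77·3.7^0.52·exp(0.02·44-1.7550) = 1.457
  Sd branch = 0.102·Sd^0.62·e^(0.033·RH+0.04·T) = 0.7877 μm/a
  sum: 1.457 + 0.7877 → r_corr = 2.245 μm/a
ISO 9223 Table 2 (carbon steel): 1.3 < 2.24 ≤ 25 μm/a ⇒ C2

C2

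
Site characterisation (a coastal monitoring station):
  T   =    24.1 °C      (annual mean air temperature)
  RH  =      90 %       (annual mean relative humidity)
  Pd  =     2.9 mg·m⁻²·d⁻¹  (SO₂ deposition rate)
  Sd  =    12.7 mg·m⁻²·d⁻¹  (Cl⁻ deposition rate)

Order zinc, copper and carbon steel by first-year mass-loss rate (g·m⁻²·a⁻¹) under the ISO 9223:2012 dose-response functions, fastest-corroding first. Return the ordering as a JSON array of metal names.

zinc: temperature factor f = -0.071·(14.1) = -1.0011
  SO₂ term: 0.0129·2.9^0.44·exp(0.046·90-1.0011) = 0.4756
  Sd branch = 0.0175·Sd^0.57·e^(0.008·RH+0.085·T) = 1.187 μm/a
  sum: 0.4756 + 1.187 → r_corr = 1.663 μm/a
  mass loss = 1.663 μm/a × 7.14 g/cm³ = 11.87 g·m⁻²·a⁻¹
copper: T>10 °C ⇒ hinge -0.080·(24.1−10) = -1.1280
  SO₂ term: 0.0053·2.9^0.26·exp(0.059·90-1.1280) = 0.4578
  Cl⁻ term: 0.01025·12.7^0.27·exp(0.036·90+0.049·24.1) = 1.693
  r_corr = 0.4578 + 1.693 = 2.151 μm/a
  mass loss = 2.151 μm/a × 8.96 g/cm³ = 19.27 g·m⁻²·a⁻¹
carbon steel: temperature factor f = -0.054·(14.1) = -0.7614
  Pd branch = 1.77·Pd^0.52·e^(0.02·RH+f) = 8.699 μm/a
  Sd branch = 0.102·Sd^0.62·e^(0.033·RH+0.04·T) = 25.2 μm/a
  sum: 8.699 + 25.2 → r_corr = 33.9 μm/a
  mass loss = 33.9 μm/a × 7.85 g/cm³ = 266.1 g·m⁻²·a⁻¹
Ordering by g·m⁻²·a⁻¹: carbon steel (266) > copper (19.3) > zinc (11.9)

["carbon steel", "copper", "zinc"]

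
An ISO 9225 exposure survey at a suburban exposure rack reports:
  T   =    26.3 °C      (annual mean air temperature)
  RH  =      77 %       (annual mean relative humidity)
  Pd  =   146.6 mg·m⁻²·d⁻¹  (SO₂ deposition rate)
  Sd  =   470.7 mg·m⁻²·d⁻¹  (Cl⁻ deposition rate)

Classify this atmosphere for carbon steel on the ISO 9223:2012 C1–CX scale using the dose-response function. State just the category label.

CX

carbon steel: f(T) = -0.054·(T−10) [T>10 °C] = -0.8802
  sulphur-dioxide contribution → 45.8 μm/a
  chloride contribution → 168.3 μm/a
  total first-year rate 214.1 μm/a
ISO 9223 Table 2 (carbon steel): 200 < 214 ≤ 700 μm/a ⇒ CX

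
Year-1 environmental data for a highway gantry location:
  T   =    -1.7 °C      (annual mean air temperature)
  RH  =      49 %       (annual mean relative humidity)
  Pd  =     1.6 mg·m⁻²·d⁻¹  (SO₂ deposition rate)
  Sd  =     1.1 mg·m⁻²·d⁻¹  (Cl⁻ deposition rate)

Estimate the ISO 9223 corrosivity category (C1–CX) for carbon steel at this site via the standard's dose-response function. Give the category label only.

C2

carbon steel: f(T) = +0.150·(T−10) [T≤10 °C] = -1.7550
  sulphur-dioxide contribution → 1.041 μm/a
  chloride contribution → 0.5093 μm/a
  ⇒ r_corr(carbon steel) = 1.551 μm/a
ISO 9223 Table 2 (carbon steel): 1.3 < 1.55 ≤ 25 μm/a ⇒ C2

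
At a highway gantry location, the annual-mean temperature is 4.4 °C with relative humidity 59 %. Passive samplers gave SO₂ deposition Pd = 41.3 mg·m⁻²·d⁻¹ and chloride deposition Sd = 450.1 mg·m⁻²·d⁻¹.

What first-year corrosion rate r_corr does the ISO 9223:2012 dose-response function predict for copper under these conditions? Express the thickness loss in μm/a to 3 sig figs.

copper: temperature factor f = +0.126·(-5.6) = -0.7056
  SO₂ term: 0.0053·41.3^0.26·exp(0.059·59-0.7056) = 0.2238
  Sd branch = 0.01025·Sd^0.27·e^(0.036·RH+0.049·T) = 0.5536 μm/a
  r_corr = 0.2238 + 0.5536 = 0.7773 μm/a

r_corr = 0.777 μm/a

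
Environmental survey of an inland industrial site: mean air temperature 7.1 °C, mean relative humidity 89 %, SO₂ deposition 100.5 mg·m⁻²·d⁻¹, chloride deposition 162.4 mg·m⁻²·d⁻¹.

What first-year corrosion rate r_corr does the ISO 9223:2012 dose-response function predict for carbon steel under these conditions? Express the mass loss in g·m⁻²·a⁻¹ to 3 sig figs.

carbon steel: f(T) = +0.150·(T−10) [T≤10 °C] = -0.4350
  SO₂ term: 1.77·100.5^0.52·exp(0.02·89-0.4350) = 74.68
  Sd branch = 0.102·Sd^0.62·e^(0.033·RH+0.04·T) = 59.98 μm/a
  r_corr = 74.68 + 59.98 = 134.7 μm/a
Convert to mass loss: 134.7 μm/a × 7.85 g/cm³ = 1057 g·m⁻²·a⁻¹

r_corr = 1.06e+03 g·m⁻²·a⁻¹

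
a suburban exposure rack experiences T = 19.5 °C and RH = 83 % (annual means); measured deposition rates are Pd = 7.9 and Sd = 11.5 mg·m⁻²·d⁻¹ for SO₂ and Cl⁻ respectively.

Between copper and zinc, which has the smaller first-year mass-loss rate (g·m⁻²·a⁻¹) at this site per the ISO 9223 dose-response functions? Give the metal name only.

zinc

copper: T>10 °C ⇒ hinge -0.080·(19.5−10) = -0.7600
  SO₂ term: 0.0053·7.9^0.26·exp(0.059·83-0.7600) = 0.568
  Sd branch = 0.01025·Sd^0.27·e^(0.036·RH+0.049·T) = 1.023 μm/a
  r_corr = 0.568 + 1.023 = 1.591 μm/a
  mass loss = 1.591 μm/a × 8.96 g/cm³ = 14.25 g·m⁻²·a⁻¹
zinc: T>10 °C ⇒ hinge -0.071·(19.5−10) = -0.6745
  Pd branch = 0.0129·Pd^0.44·e^(0.046·RH+f) = 0.7426 μm/a
  Sd branch = 0.0175·Sd^0.57·e^(0.008·RH+0.085·T) = 0.7175 μm/a
  r_corr = 0.7426 + 0.7175 = 1.46 μm/a
  mass loss = 1.46 μm/a × 7.14 g/cm³ = 10.43 g·m⁻²·a⁻¹
Ordering by g·m⁻²·a⁻¹: copper (14.3) > zinc (10.4)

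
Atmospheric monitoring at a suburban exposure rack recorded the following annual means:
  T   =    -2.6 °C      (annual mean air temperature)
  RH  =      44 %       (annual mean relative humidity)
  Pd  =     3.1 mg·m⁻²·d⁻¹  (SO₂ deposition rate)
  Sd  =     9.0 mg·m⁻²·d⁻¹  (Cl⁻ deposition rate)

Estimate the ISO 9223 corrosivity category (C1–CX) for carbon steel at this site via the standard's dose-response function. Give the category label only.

C2

carbon steel: T≤10 °C ⇒ hinge +0.150·(-2.6−10) = -1.8900
  Pd branch = 1.77·Pd^0.52·e^(0.02·RH+f) = 1.161 μm/a
  Sd branch = 0.102·Sd^0.62·e^(0.033·RH+0.04·T) = 1.533 μm/a
  sum: 1.161 + 1.533 → r_corr = 2.694 μm/a
2.69 μm/a falls in (1.3, 25] for carbon steel → category C2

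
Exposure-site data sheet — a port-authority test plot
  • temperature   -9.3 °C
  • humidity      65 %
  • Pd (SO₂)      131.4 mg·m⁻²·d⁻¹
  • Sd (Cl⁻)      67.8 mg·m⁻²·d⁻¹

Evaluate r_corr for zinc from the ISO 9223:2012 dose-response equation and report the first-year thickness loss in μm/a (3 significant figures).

zinc: temperature factor f = +0.038·(-19.3) = -0.7334
  SO₂ term: 0.0129·131.4^0.44·exp(0.046·65-0.7334) = 1.054
  Sd branch = 0.0175·Sd^0.57·e^(0.008·RH+0.085·T) = 0.1477 μm/a
  sum: 1.054 + 0.1477 → r_corr = 1.202 μm/a

r_corr = 1.20 μm/a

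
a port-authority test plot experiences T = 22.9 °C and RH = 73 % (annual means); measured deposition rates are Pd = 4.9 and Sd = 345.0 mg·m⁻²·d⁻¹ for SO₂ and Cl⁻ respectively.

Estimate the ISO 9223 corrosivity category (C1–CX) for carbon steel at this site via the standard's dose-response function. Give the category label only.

C5

carbon steel: f(T) = -0.054·(T−10) [T>10 °C] = -0.6966
  Pd branch = 1.77·Pd^0.52·e^(0.02·RH+f) = 8.678 μm/a
  Cl⁻ term: 0.102·345.0^0.62·exp(0.033·73+0.04·22.9) = 106.2
  sum: 8.678 + 106.2 → r_corr = 114.9 μm/a
ISO 9223 Table 2 (carbon steel): 80 < 115 ≤ 200 μm/a ⇒ C5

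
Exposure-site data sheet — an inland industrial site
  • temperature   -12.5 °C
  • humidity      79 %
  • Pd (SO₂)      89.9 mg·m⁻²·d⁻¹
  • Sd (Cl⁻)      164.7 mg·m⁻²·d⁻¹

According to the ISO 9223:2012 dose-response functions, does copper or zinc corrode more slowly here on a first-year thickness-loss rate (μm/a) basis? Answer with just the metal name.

copper: f(T) = +0.126·(T−10) [T≤10 °C] = -2.8350
  SO₂ term: 0.0053·89.9^0.26·exp(0.059·79-2.8350) = 0.106
  Cl⁻ term: 0.01025·164.7^0.27·exp(0.036·79+0.049·-12.5) = 0.3788
  sum: 0.106 + 0.3788 → r_corr = 0.4847 μm/a
zinc: f(T) = +0.038·(T−10) [T≤10 °C] = -0.8550
  SO₂ term: 0.0129·89.9^0.44·exp(0.046·79-0.8550) = 1.504
  Cl⁻ term: 0.0175·164.7^0.57·exp(0.008·79+0.085·-12.5) = 0.2087
  r_corr = 1.504 + 0.2087 = 1.712 μm/a
Ordering by μm/a: zinc (1.71) > copper (0.485)

copper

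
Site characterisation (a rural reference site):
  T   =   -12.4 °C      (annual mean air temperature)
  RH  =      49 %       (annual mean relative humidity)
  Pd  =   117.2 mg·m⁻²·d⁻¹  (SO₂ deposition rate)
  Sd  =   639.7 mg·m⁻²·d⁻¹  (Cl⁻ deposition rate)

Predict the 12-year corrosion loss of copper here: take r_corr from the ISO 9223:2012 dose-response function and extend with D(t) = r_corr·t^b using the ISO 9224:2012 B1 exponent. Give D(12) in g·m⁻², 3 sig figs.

D(12) = 9.68 g·m⁻²

copper: f(T) = +0.126·(T−10) [T≤10 °C] = -2.8224
  SO₂ term: 0.0053·117.2^0.26·exp(0.059·49-2.8224) = 0.01959
  Sd branch = 0.01025·Sd^0.27·e^(0.036·RH+0.049·T) = 0.1864 μm/a
  sum: 0.01959 + 0.1864 → r_corr = 0.206 μm/a
Power-law: D(12) = r_corr · 12^0.667
  D(12) = 0.206 × 12^0.667 = 0.206 × 5.246 = 1.081 μm
  Mass loss = 1.081 μm × 8.96 g/cm³ = 9.684 g·m⁻²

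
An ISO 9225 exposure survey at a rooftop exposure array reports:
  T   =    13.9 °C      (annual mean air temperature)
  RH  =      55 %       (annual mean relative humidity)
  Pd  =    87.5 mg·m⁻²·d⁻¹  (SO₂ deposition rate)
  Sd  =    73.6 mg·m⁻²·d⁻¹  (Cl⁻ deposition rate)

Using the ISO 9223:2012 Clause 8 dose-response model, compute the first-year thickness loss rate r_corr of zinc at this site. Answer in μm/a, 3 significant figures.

zinc: T>10 °C ⇒ hinge -0.071·(13.9−10) = -0.2769
  SO₂ term: 0.0129·87.5^0.44·exp(0.046·55-0.2769) = 0.8782
  Sd branch = 0.0175·Sd^0.57·e^(0.008·RH+0.085·T) = 1.027 μm/a
  sum: 0.8782 + 1.027 → r_corr = 1.905 μm/a

r_corr = 1.90 μm/a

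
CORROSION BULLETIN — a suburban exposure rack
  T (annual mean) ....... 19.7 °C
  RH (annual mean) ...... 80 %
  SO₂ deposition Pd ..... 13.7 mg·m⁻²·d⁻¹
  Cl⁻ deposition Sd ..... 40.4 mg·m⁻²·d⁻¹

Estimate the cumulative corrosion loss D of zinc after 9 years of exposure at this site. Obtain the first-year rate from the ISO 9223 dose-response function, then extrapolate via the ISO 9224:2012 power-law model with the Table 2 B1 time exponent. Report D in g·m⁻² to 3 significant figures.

zinc: T>10 °C ⇒ hinge -0.071·(19.7−10) = -0.6887
  Pd branch = 0.0129·Pd^0.44·e^(0.046·RH+f) = 0.8126 μm/a
  Cl⁻ term: 0.0175·40.4^0.57·exp(0.008·80+0.085·19.7) = 1.458
  r_corr = 0.8126 + 1.458 = 2.271 μm/a
ISO 9224: D(t) = r_corr · t^b with b = 0.813 (zinc, B1)
  D(9) = 2.271 × 9^0.813 = 2.271 × 5.968 = 13.55 μm
  Mass loss = 13.55 μm × 7.14 g/cm³ = 96.76 g·m⁻²

D(9) = 96.8 g·m⁻²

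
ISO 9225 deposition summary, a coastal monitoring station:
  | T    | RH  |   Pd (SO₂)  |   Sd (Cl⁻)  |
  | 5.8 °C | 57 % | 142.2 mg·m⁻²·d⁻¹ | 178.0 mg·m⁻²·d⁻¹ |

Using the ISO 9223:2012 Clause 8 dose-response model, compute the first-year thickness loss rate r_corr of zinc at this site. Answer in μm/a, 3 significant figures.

r_corr = 2.21 μm/a

zinc: T≤10 °C ⇒ hinge +0.038·(5.8−10) = -0.1596
  sulphur-dioxide contribution → 1.341 μm/a
  chloride contribution → 0.8668 μm/a
  total first-year rate 2.207 μm/a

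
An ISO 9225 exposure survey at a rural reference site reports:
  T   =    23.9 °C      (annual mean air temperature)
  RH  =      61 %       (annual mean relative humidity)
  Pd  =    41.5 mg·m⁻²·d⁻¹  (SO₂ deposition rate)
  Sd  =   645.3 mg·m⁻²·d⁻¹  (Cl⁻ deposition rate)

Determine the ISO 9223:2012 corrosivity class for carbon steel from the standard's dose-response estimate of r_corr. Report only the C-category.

carbon steel: f(T) = -0.054·(T−10) [T>10 °C] = -0.7506
  sulphur-dioxide contribution → 19.64 μm/a
  chloride contribution → 109.7 μm/a
  total first-year rate 129.3 μm/a
129 μm/a falls in (80, 200] for carbon steel → category C5

C5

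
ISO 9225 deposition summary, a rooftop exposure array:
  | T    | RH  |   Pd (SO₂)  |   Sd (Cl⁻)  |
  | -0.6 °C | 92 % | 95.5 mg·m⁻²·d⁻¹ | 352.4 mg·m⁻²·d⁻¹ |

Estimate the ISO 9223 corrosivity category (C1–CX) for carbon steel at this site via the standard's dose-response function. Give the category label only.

C5

carbon steel: T≤10 °C ⇒ hinge +0.150·(-0.6−10) = -1.5900
  SO₂ term: 1.77·95.5^0.52·exp(0.02·92-1.5900) = 24.33
  Sd branch = 0.102·Sd^0.62·e^(0.033·RH+0.04·T) = 78.68 μm/a
  r_corr = 24.33 + 78.68 = 103 μm/a
ISO 9223 Table 2 (carbon steel): 80 < 103 ≤ 200 μm/a ⇒ C5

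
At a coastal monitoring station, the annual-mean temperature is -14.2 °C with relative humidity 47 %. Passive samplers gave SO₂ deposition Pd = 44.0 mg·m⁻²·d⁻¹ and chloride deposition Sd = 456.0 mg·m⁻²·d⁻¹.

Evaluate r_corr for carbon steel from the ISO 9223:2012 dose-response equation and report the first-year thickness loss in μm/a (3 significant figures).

carbon steel: f(T) = +0.150·(T−10) [T≤10 °C] = -3.6300
  sulphur-dioxide contribution → 0.8596 μm/a
  chloride contribution → 12.14 μm/a
  ⇒ r_corr(carbon steel) = 13 μm/a

r_corr = 13.0 μm/a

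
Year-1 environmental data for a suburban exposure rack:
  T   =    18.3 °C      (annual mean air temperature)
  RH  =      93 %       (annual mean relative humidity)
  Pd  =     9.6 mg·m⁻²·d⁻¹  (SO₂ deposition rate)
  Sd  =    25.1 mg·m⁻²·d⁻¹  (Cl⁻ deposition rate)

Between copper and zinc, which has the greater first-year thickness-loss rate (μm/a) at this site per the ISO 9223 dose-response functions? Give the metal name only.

copper: T>10 °C ⇒ hinge -0.080·(18.3−10) = -0.6640
  sulphur-dioxide contribution → 1.187 μm/a
  chloride contribution → 1.706 μm/a
  ⇒ r_corr(copper) = 2.893 μm/a
zinc: T>10 °C ⇒ hinge -0.071·(18.3−10) = -0.5893
  sulphur-dioxide contribution → 1.396 μm/a
  chloride contribution → 1.095 μm/a
  ⇒ r_corr(zinc) = 2.491 μm/a
Ordering by μm/a: copper (2.89) > zinc (2.49)

copper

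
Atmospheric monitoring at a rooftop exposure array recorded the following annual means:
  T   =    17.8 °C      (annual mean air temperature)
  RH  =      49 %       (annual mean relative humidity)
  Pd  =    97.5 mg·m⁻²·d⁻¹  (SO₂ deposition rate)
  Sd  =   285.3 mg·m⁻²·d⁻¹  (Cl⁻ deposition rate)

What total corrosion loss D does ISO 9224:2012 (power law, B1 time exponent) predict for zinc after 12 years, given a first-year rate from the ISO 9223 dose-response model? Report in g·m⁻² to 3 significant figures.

D(12) = 187 g·m⁻²

zinc: T>10 °C ⇒ hinge -0.071·(17.8−10) = -0.5538
  SO₂ term: 0.0129·97.5^0.44·exp(0.046·49-0.5538) = 0.5298
  Cl⁻ term: 0.0175·285.3^0.57·exp(0.008·49+0.085·17.8) = 2.95
  sum: 0.5298 + 2.95 → r_corr = 3.48 μm/a
Power-law: D(12) = r_corr · 12^0.813
  D(12) = 3.48 × 12^0.813 = 3.48 × 7.54 = 26.24 μm
  Mass loss = 26.24 μm × 7.14 g/cm³ = 187.4 g·m⁻²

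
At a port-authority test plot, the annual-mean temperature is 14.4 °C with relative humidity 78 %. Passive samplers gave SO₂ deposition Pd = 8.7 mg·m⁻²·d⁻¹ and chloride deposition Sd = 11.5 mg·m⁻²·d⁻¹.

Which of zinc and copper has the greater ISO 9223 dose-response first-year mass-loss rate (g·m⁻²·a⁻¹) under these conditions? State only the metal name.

zinc: T>10 °C ⇒ hinge -0.071·(14.4−10) = -0.3124
  SO₂ term: 0.0129·8.7^0.44·exp(0.046·78-0.3124) = 0.8842
  Sd branch = 0.0175·Sd^0.57·e^(0.008·RH+0.085·T) = 0.4469 μm/a
  r_corr = 0.8842 + 0.4469 = 1.331 μm/a
  mass loss = 1.331 μm/a × 7.14 g/cm³ = 9.504 g·m⁻²·a⁻¹
copper: f(T) = -0.080·(T−10) [T>10 °C] = -0.3520
  Pd branch = 0.0053·Pd^0.26·e^(0.059·RH+f) = 0.6521 μm/a
  Cl⁻ term: 0.01025·11.5^0.27·exp(0.036·78+0.049·14.4) = 0.6653
  r_corr = 0.6521 + 0.6653 = 1.317 μm/a
  mass loss = 1.317 μm/a × 8.96 g/cm³ = 11.8 g·m⁻²·a⁻¹
Ordering by g·m⁻²·a⁻¹: copper (11.8) > zinc (9.5)

copper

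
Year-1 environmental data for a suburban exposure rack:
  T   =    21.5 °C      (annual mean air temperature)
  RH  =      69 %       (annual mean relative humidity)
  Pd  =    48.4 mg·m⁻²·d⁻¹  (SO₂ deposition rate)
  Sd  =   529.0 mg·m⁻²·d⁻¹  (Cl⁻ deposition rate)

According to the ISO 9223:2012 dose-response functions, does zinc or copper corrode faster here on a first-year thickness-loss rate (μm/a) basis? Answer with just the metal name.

zinc

zinc: T>10 °C ⇒ hinge -0.071·(21.5−10) = -0.8165
  Pd branch = 0.0129·Pd^0.44·e^(0.046·RH+f) = 0.7512 μm/a
  Cl⁻ term: 0.0175·529.0^0.57·exp(0.008·69+0.085·21.5) = 6.742
  r_corr = 0.7512 + 6.742 = 7.494 μm/a
copper: temperature factor f = -0.080·(11.5) = -0.9200
  Pd branch = 0.0053·Pd^0.26·e^(0.059·RH+f) = 0.3395 μm/a
  Sd branch = 0.01025·Sd^0.27·e^(0.036·RH+0.049·T) = 1.916 μm/a
  sum: 0.3395 + 1.916 → r_corr = 2.255 μm/a
Ordering by μm/a: zinc (7.49) > copper (2.26)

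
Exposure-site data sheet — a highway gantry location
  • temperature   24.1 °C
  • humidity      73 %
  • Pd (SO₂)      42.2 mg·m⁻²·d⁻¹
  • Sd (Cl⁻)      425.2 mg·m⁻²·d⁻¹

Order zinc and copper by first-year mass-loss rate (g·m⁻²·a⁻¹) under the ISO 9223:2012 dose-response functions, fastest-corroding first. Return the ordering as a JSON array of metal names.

["zinc", "copper"]

zinc: T>10 °C ⇒ hinge -0.071·(24.1−10) = -1.0011
  Pd branch = 0.0129·Pd^0.44·e^(0.046·RH+f) = 0.7068 μm/a
  Cl⁻ term: 0.0175·425.2^0.57·exp(0.008·73+0.085·24.1) = 7.667
  r_corr = 0.7068 + 7.667 = 8.374 μm/a
  mass loss = 8.374 μm/a × 7.14 g/cm³ = 59.79 g·m⁻²·a⁻¹
copper: f(T) = -0.080·(T−10) [T>10 °C] = -1.1280
  Pd branch = 0.0053·Pd^0.26·e^(0.059·RH+f) = 0.3369 μm/a
  Sd branch = 0.01025·Sd^0.27·e^(0.036·RH+0.049·T) = 2.369 μm/a
  sum: 0.3369 + 2.369 → r_corr = 2.706 μm/a
  mass loss = 2.706 μm/a × 8.96 g/cm³ = 24.25 g·m⁻²·a⁻¹
Ordering by g·m⁻²·a⁻¹: zinc (59.8) > copper (24.2)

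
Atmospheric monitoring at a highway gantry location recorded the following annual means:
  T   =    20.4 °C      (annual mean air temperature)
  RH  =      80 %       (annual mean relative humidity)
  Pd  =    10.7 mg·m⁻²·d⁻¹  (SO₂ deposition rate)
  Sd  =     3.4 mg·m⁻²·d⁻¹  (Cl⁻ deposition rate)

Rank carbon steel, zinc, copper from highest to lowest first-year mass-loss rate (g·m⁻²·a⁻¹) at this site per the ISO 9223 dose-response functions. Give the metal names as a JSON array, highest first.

carbon steel: T>10 °C ⇒ hinge -0.054·(20.4−10) = -0.5616
  sulphur-dioxide contribution → 17.15 μm/a
  chloride contribution → 6.903 μm/a
  total first-year rate 24.05 μm/a
  mass loss = 24.05 μm/a × 7.85 g/cm³ = 188.8 g·m⁻²·a⁻¹
zinc: T>10 °C ⇒ hinge -0.071·(20.4−10) = -0.7384
  sulphur-dioxide contribution → 0.6935 μm/a
  chloride contribution → 0.3776 μm/a
  total first-year rate 1.071 μm/a
  mass loss = 1.071 μm/a × 7.14 g/cm³ = 7.647 g·m⁻²·a⁻¹
copper: T>10 °C ⇒ hinge -0.080·(20.4−10) = -0.8320
  sulphur-dioxide contribution → 0.4791 μm/a
  chloride contribution → 0.6904 μm/a
  ⇒ r_corr(copper) = 1.17 μm/a
  mass loss = 1.17 μm/a × 8.96 g/cm³ = 10.48 g·m⁻²·a⁻¹
Ordering by g·m⁻²·a⁻¹: carbon steel (189) > copper (10.5) > zinc (7.65)

["carbon steel", "copper", "zinc"]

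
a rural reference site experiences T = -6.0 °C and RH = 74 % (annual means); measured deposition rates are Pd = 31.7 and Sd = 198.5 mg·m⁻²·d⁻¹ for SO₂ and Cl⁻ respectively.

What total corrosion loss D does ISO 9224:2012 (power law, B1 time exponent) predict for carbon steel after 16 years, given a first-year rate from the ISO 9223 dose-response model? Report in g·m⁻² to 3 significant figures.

D(16) = 963 g·m⁻²

carbon steel: temperature factor f = +0.150·(-16.0) = -2.4000
  Pd branch = 1.77·Pd^0.52·e^(0.02·RH+f) = 4.256 μm/a
  Sd branch = 0.102·Sd^0.62·e^(0.033·RH+0.04·T) = 24.52 μm/a
  sum: 4.256 + 24.52 → r_corr = 28.78 μm/a
Power-law: D(16) = r_corr · 16^0.523
  D(16) = 28.78 × 16^0.523 = 28.78 × 4.263 = 122.7 μm
  Mass loss = 122.7 μm × 7.85 g/cm³ = 963.1 g·m⁻²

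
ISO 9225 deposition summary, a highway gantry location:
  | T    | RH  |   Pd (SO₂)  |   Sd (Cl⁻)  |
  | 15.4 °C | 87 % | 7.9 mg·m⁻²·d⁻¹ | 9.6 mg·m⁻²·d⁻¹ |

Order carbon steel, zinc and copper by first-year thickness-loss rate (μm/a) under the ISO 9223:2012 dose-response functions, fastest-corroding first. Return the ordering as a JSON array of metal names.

carbon steel: f(T) = -0.054·(T−10) [T>10 °C] = -0.2916
  Pd branch = 1.77·Pd^0.52·e^(0.02·RH+f) = 22.07 μm/a
  Cl⁻ term: 0.102·9.6^0.62·exp(0.033·87+0.04·15.4) = 13.55
  sum: 22.07 + 13.55 → r_corr = 35.62 μm/a
zinc: T>10 °C ⇒ hinge -0.071·(15.4−10) = -0.3834
  SO₂ term: 0.0129·7.9^0.44·exp(0.046·87-0.3834) = 1.194
  Cl⁻ term: 0.0175·9.6^0.57·exp(0.008·87+0.085·15.4) = 0.4717
  sum: 1.194 + 0.4717 → r_corr = 1.666 μm/a
copper: f(T) = -0.080·(T−10) [T>10 °C] = -0.4320
  Pd branch = 0.0053·Pd^0.26·e^(0.059·RH+f) = 0.9983 μm/a
  Cl⁻ term: 0.01025·9.6^0.27·exp(0.036·87+0.049·15.4) = 0.9202
  r_corr = 0.9983 + 0.9202 = 1.919 μm/a
Ordering by μm/a: carbon steel (35.6) > copper (1.92) > zinc (1.67)

["carbon steel", "copper", "zinc"]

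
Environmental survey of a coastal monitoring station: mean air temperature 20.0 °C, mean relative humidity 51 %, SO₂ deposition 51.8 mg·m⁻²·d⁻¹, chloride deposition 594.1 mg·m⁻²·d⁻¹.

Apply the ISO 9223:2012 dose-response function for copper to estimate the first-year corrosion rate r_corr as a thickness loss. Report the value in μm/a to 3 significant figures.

r_corr = 1.10 μm/a

copper: T>10 °C ⇒ hinge -0.080·(20.0−10) = -0.8000
  sulphur-dioxide contribution → 0.1347 μm/a
  chloride contribution → 0.9608 μm/a
  ⇒ r_corr(copper) = 1.096 μm/a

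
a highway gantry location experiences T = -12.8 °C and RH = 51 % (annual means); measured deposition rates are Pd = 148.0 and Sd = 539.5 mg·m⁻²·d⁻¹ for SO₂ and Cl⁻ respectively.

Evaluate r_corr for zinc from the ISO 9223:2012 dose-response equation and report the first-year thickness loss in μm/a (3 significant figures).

zinc: temperature factor f = +0.038·(-22.8) = -0.8664
  SO₂ term: 0.0129·148.0^0.44·exp(0.046·51-0.8664) = 0.5106
  Sd branch = 0.0175·Sd^0.57·e^(0.008·RH+0.085·T) = 0.3199 μm/a
  r_corr = 0.5106 + 0.3199 = 0.8305 μm/a

r_corr = 0.830 μm/a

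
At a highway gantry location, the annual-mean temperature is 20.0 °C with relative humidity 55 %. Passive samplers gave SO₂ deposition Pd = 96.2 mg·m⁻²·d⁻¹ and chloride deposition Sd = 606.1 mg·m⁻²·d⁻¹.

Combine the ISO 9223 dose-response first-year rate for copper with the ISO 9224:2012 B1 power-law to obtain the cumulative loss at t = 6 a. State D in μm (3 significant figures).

copper: temperature factor f = -0.080·(10.0) = -0.8000
  Pd branch = 0.0053·Pd^0.26·e^(0.059·RH+f) = 0.2003 μm/a
  Cl⁻ term: 0.01025·606.1^0.27·exp(0.036·55+0.049·20.0) = 1.116
  r_corr = 0.2003 + 1.116 = 1.316 μm/a
Long-term exponent b (ISO 9224 Table 2, B1) = 0.667
  D(6) = 1.316 × 6^0.667 = 1.316 × 3.304 = 4.348 μm

D(6) = 4.35 μm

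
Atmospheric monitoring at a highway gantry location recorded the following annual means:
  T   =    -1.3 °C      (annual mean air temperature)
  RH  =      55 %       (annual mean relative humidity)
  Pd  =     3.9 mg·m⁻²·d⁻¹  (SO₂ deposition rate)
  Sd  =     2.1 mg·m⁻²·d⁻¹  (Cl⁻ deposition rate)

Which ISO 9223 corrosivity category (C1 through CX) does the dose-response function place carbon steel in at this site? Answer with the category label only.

C2

carbon steel: T≤10 °C ⇒ hinge +0.150·(-1.3−10) = -1.6950
  Pd branch = 1.77·Pd^0.52·e^(0.02·RH+f) = 1.981 μm/a
  Sd branch = 0.102·Sd^0.62·e^(0.033·RH+0.04·T) = 0.942 μm/a
  r_corr = 1.981 + 0.942 = 2.923 μm/a
ISO 9223 Table 2 (carbon steel): 1.3 < 2.92 ≤ 25 μm/a ⇒ C2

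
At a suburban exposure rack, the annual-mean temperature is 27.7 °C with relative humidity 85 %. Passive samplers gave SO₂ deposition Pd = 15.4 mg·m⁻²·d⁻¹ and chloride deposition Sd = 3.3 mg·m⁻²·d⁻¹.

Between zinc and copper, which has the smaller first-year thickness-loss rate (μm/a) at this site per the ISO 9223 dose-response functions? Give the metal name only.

zinc

zinc: f(T) = -0.071·(T−10) [T>10 °C] = -1.2567
  SO₂ term: 0.0129·15.4^0.44·exp(0.046·85-1.2567) = 0.6101
  Sd branch = 0.0175·Sd^0.57·e^(0.008·RH+0.085·T) = 0.7186 μm/a
  sum: 0.6101 + 0.7186 → r_corr = 1.329 μm/a
copper: T>10 °C ⇒ hinge -0.080·(27.7−10) = -1.4160
  Pd branch = 0.0053·Pd^0.26·e^(0.059·RH+f) = 0.3945 μm/a
  Sd branch = 0.01025·Sd^0.27·e^(0.036·RH+0.049·T) = 1.173 μm/a
  sum: 0.3945 + 1.173 → r_corr = 1.567 μm/a
Ordering by μm/a: copper (1.57) > zinc (1.33)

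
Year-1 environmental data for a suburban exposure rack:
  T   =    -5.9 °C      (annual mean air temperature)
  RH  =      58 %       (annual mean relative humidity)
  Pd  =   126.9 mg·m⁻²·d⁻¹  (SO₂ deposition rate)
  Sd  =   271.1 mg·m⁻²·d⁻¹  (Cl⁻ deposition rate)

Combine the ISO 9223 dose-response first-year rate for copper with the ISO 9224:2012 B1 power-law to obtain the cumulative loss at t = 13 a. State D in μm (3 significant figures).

copper: temperature factor f = +0.126·(-15.9) = -2.0034
  Pd branch = 0.0053·Pd^0.26·e^(0.059·RH+f) = 0.07714 μm/a
  Sd branch = 0.01025·Sd^0.27·e^(0.036·RH+0.049·T) = 0.2811 μm/a
  sum: 0.07714 + 0.2811 → r_corr = 0.3583 μm/a
ISO 9224: D(t) = r_corr · t^b with b = 0.667 (copper, B1)
  D(13) = 0.3583 × 13^0.667 = 0.3583 × 5.534 = 1.983 μm

D(13) = 1.98 μm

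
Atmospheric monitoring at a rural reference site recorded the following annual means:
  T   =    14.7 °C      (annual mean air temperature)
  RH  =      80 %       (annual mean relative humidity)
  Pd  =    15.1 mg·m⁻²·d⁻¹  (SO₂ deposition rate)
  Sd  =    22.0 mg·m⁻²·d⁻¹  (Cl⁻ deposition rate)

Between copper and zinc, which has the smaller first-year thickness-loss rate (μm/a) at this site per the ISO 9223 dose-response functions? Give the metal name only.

copper

copper: f(T) = -0.080·(T−10) [T>10 °C] = -0.3760
  sulphur-dioxide contribution → 0.8268 μm/a
  chloride contribution → 0.8645 μm/a
  total first-year rate 1.691 μm/a
zinc: temperature factor f = -0.071·(4.7) = -0.3337
  sulphur-dioxide contribution → 1.21 μm/a
  chloride contribution → 0.6742 μm/a
  total first-year rate 1.884 μm/a
Ordering by μm/a: zinc (1.88) > copper (1.69)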